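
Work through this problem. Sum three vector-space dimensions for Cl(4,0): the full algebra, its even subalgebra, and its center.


n = 4 + 0 = 4
Total dim = 2^4 = 16
Even subalgebra dim = 2^3 = 8
n is even, so center dim = 1
Sum = 16 + 8 + 1 = 25


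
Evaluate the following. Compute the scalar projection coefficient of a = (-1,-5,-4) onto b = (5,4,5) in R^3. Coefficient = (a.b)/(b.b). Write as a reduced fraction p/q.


Projection coefficient = (a . b) / (b . b)
a . b = (-1)*5 + (-5)*4 + (-4)*5
= -5 + (-20) + (-20) = -45
b . b = 5^2 + 4^2 + 5^2
= 25 + 16 + 25 = 66
Coefficient = -45/66
In lowest terms: -15/22


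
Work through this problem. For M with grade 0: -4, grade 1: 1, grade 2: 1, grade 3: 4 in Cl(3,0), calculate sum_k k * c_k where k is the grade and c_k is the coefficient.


Grade-weighted sum = sum of grade_k * coefficient_k
0*(-4) = 0
1*1 = 1
2*1 = 2
3*4 = 12
Total = 0 + 1 + 2 + 12 = 15


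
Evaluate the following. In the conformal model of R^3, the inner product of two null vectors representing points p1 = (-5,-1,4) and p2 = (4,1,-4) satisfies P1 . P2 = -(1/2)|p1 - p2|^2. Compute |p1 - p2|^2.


p1 - p2 = (-9, -2, 8)
|p1 - p2|^2 = (-9)^2 + (-2)^2 + 8^2
= 81 + 4 + 64
= 149


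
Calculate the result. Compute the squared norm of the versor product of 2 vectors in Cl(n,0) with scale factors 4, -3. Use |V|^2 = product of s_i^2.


Each vector v_i has |v_i|^2 = s_i^2
Squared scales: 4^2 = 16, (-3)^2 = 9
|V|^2 = 16 * 9
= 144


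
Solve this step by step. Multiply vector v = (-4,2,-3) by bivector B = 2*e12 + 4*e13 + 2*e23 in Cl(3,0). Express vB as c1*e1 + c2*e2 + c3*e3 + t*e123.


vB has grade-1 (vector) and grade-3 (trivector) parts: vB = (v _| B) + (v ^ B).
Vector part <vB>_1:
  e1: -v2*b12 - v3*b13 = -(2)*(2) - (-3)*(4) = 8
  e2: v1*b12 - v3*b23 = (-4)*(2) - (-3)*(2) = -2
  e3: v1*b13 + v2*b23 = (-4)*(4) + (2)*(2) = -12
Trivector part <vB>_3:
  e123: v1*b23 - v2*b13 + v3*b12 = (-4)*(2) - (2)*(4) + (-3)*(2) = -22
vB = 8*e1 - 2*e2 - 12*e3 - 22*e123


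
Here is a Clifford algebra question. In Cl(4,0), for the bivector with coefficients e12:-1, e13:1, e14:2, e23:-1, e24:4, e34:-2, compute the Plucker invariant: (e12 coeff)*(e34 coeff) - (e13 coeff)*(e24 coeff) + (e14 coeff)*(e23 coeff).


Plucker relation: af - be + cd
a*f = (-1)*(-2) = 2
b*e = 1*4 = 4
c*d = 2*(-1) = -2
af - be + cd = 2 - 4 + (-2)
= -4


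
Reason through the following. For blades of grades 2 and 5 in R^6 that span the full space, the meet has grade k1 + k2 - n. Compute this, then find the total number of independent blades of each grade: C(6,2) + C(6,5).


Meet grade = grade(A) + grade(B) - n
= 2 + 5 - 6 = 1
C(6,2) = 15
C(6,5) = 6
dim_A + dim_B = 15 + 6 = 21


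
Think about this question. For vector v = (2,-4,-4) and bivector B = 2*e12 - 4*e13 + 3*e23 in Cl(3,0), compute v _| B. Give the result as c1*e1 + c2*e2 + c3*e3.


Left contraction v _| B = <vB>_1 (grade-1 part of the geometric product vB).
Using e1_|e12 = e2, e2_|e12 = -e1, e1_|e13 = e3, e3_|e13 = -e1, e2_|e23 = e3, e3_|e23 = -e2:
e1 coeff: -v2*b12 - v3*b13 = -(-4)*(2) - (-4)*(-4) = -8
e2 coeff: v1*b12 - v3*b23 = (2)*(2) - (-4)*(3) = 16
e3 coeff: v1*b13 + v2*b23 = (2)*(-4) + (-4)*(3) = -20
v _| B = -8*e1 + 16*e2 - 20*e3


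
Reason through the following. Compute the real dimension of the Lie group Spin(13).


Spin(n) double-covers SO(n); both have Lie algebra so(n) of dimension n(n-1)/2.
n = 13
n(n-1) = 13 * 12 = 156
dim Spin(13) = 156/2 = 78


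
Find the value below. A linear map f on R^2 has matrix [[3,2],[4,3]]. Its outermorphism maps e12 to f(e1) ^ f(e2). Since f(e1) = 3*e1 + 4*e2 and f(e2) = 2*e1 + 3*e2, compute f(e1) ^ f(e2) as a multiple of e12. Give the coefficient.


The outermorphism of a linear map f sends e1^e2 to f(e1)^f(e2).
f(e1) = 3*e1 + 4*e2
f(e2) = 2*e1 + 3*e2
f(e1) ^ f(e2) = (3*e1 + 4*e2) ^ (2*e1 + 3*e2)
= 3*3*e12 + 4*2*e21
= (9 - 8)*e12
= 1*e12
Coefficient = 1


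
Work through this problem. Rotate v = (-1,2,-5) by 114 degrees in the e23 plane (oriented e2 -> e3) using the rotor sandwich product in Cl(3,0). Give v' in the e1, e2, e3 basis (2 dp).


Rotor R = cos(57deg) - sin(57deg)*e23
Rotation angle theta = 2 * 57 = 114 degrees in the e23 plane (e2 -> e3).
The component perpendicular to the plane (e1) is invariant: v'_1 = v1 = -1.00
cos(114deg) = -0.4067, sin(114deg) = 0.9135
v'_2 = v2*cos(theta) - v3*sin(theta) = 2*(-0.4067) - (-5)*0.9135 = 3.75
v'_3 = v2*sin(theta) + v3*cos(theta) = 2*0.9135 + (-5)*(-0.4067) = 3.86
v' = -1.00*e1 + 3.75*e2 + 3.86*e3


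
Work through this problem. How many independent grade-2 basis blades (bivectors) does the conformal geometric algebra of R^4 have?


The conformal model of R^4 uses Cl(5,1) with m = 4 + 2 = 6 generators.
Number of grade-2 blades = C(m, 2) = C(6, 2)
= 6*5/2 = 15


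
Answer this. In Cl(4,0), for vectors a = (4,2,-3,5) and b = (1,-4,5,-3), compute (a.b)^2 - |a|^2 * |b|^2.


a . b = 4*1 + 2*(-4) + (-3)*5 + 5*(-3)
= 4 + (-8) + (-15) + (-15) = -34
|a|^2 = 4^2 + 2^2 + (-3)^2 + 5^2 = 54
|b|^2 = 1^2 + (-4)^2 + 5^2 + (-3)^2 = 51
(a.b)^2 = (-34)^2 = 1156
|a|^2 * |b|^2 = 54 * 51 = 2754
Result = 1156 - 2754 = -1598


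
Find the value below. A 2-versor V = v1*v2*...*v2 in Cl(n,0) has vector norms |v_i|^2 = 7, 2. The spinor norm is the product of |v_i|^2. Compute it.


Spinor norm N(V) = |v1|^2 * |v2|^2 * ... * |v2|^2
= 7 * 2
Running product: 7, 14
N(V) = 14


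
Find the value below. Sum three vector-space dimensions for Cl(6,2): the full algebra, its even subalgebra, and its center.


n = 6 + 2 = 8
Total dim = 2^8 = 256
Even subalgebra dim = 2^7 = 128
n is even, so center dim = 1
Sum = 256 + 128 + 1 = 385


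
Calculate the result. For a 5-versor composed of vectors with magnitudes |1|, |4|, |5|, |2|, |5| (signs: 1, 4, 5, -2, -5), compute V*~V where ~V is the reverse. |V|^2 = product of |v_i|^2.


Each vector v_i has |v_i|^2 = s_i^2
Squared scales: 1^2 = 1, 4^2 = 16, 5^2 = 25, (-2)^2 = 4, (-5)^2 = 25
|V|^2 = 1 * 16 * 25 * 4 * 25
= 40000


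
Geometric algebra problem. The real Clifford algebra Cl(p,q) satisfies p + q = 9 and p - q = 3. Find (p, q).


We need p + q = 9 and p - q = 3.
Adding: 2p = 9 + 3 = 12, so p = 6.
Then q = 9 - 6 = 3.
(p, q) = (6, 3)


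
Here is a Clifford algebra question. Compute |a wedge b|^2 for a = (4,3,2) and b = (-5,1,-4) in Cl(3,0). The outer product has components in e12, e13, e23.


a wedge b = (a1*b2 - a2*b1)*e12 + (a1*b3 - a3*b1)*e13 + (a2*b3 - a3*b2)*e23
e12 coeff: 4*1 - 3*(-5) = 4 - (-15) = 19
e13 coeff: 4*(-4) - 2*(-5) = -16 - (-10) = -6
e23 coeff: 3*(-4) - 2*1 = -12 - 2 = -14
|a wedge b|^2 = 19^2 + (-6)^2 + (-14)^2
= 361 + 36 + 196
= 593


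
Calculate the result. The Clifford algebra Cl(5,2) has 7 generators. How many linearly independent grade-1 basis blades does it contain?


Number of grade-k basis blades in Cl(p,q) with n = p + q is C(n, k).
n = 5 + 2 = 7
C(7, 1) = 7! / (1! * 6!)
= 5040 / (1 * 720)
= 7


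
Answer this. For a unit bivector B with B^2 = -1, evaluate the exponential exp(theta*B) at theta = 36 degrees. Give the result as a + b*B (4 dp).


For a unit bivector B with B^2 = -1, the exponential series gives
e^(theta*B) = cos(theta) + sin(theta)*B (the GA analogue of Euler's formula).
theta = 36 degrees = 0.628319 rad
cos(36 deg) = 0.8090
sin(36 deg) = 0.5878
exp(theta*B) = 0.8090 + 0.5878*B


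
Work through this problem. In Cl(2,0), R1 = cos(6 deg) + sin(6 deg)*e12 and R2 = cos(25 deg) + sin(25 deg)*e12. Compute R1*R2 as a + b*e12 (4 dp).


Same-plane rotors commute and their half-angles add:
R1*R2 = cos(a1 + a2) + sin(a1 + a2)*e12.
a1 + a2 = 6 + 25 = 31 deg
cos(31 deg) = 0.8572
sin(31 deg) = 0.5150
R1*R2 = 0.8572 + 0.5150*e12


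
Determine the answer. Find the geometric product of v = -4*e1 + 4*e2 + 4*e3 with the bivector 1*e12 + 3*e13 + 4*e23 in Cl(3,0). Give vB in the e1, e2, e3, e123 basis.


vB has grade-1 (vector) and grade-3 (trivector) parts: vB = (v _| B) + (v ^ B).
Vector part <vB>_1:
  e1: -v2*b12 - v3*b13 = -(4)*(1) - (4)*(3) = -16
  e2: v1*b12 - v3*b23 = (-4)*(1) - (4)*(4) = -20
  e3: v1*b13 + v2*b23 = (-4)*(3) + (4)*(4) = 4
Trivector part <vB>_3:
  e123: v1*b23 - v2*b13 + v3*b12 = (-4)*(4) - (4)*(3) + (4)*(1) = -24
vB = -16*e1 - 20*e2 + 4*e3 - 24*e123


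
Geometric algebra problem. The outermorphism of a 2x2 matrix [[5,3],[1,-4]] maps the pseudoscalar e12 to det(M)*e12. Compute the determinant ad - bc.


The outermorphism of a linear map f sends e1^e2 to f(e1)^f(e2).
f(e1) = 5*e1 + 1*e2
f(e2) = 3*e1 - 4*e2
f(e1) ^ f(e2) = (5*e1 + 1*e2) ^ (3*e1 - 4*e2)
= 5*(-4)*e12 + 1*3*e21
= (-20 - 3)*e12
= -23*e12
Coefficient = -23


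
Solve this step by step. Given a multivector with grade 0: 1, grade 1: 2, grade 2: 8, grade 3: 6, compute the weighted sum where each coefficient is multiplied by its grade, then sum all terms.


Grade-weighted sum = sum of grade_k * coefficient_k
0*1 = 0
1*2 = 2
2*8 = 16
3*6 = 18
Total = 0 + 2 + 16 + 18 = 36


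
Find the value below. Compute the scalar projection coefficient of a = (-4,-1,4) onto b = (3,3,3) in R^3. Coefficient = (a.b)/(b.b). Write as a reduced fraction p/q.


Projection coefficient = (a . b) / (b . b)
a . b = (-4)*3 + (-1)*3 + 4*3
= -12 + (-3) + 12 = -3
b . b = 3^2 + 3^2 + 3^2
= 9 + 9 + 9 = 27
Coefficient = -3/27
In lowest terms: -1/9


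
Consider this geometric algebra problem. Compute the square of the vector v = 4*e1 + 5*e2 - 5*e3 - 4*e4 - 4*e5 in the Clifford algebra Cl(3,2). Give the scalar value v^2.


v^2 = sum of c_i^2 * e_i^2
Positive signature terms (e_i^2 = +1): 4^2 + 5^2 + (-5)^2 = 66
Negative signature terms (e_j^2 = -1): (-4)^2 + (-4)^2 = 32
v^2 = 66 - 32 = 34


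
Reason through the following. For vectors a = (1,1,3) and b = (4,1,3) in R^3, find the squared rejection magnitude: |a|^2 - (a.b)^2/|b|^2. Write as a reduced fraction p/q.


|a|^2 = 1^2 + 1^2 + 3^2 = 11
|b|^2 = 4^2 + 1^2 + 3^2 = 26
a . b = 1*4 + 1*1 + 3*3 = 14
(a.b)^2 = 14^2 = 196
|rej|^2 = 11 - 196/26
= (286 - 196)/26
= 90/26
In lowest terms: 45/13


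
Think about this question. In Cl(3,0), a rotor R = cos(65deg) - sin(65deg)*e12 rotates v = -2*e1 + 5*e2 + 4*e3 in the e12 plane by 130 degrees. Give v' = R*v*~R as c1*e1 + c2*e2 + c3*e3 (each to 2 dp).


Rotor R = cos(65deg) - sin(65deg)*e12
Rotation angle theta = 2 * 65 = 130 degrees in the e12 plane (e1 -> e2).
The component perpendicular to the plane (e3) is invariant: v'_3 = v3 = 4.00
cos(130deg) = -0.6428, sin(130deg) = 0.7660
v'_1 = v1*cos(theta) - v2*sin(theta) = -2*(-0.6428) - 5*0.7660 = -2.54
v'_2 = v1*sin(theta) + v2*cos(theta) = -2*0.7660 + 5*(-0.6428) = -4.75
v' = -2.54*e1 - 4.75*e2 + 4.00*e3


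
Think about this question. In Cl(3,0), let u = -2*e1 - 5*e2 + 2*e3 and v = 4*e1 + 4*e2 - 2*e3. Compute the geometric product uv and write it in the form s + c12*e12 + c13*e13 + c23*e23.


In Cl(3,0): e_i^2 = 1, e_ie_j = -e_je_i for i != j.
Scalar part = u . v = (-2)*4 + (-5)*4 + 2*(-2)
= -8 + (-20) + (-4) = -32
e12 coeff = (-2)*4 - (-5)*4 = -8 - (-20) = 12
e13 coeff = (-2)*(-2) - 2*4 = 4 - 8 = -4
e23 coeff = (-5)*(-2) - 2*4 = 10 - 8 = 2
uv = -32 + 12*e12 - 4*e13 + 2*e23


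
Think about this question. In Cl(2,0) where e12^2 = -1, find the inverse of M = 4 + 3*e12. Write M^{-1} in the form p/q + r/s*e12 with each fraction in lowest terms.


M = 4 + 3*e12, where e12^2 = -1.
Since M commutes with its reverse ~M = a - b*e12, M * ~M = a^2 - b^2*e12^2 = a^2 + b^2.
So M^{-1} = ~M / (a^2 + b^2) = (a - b*e12)/(a^2 + b^2).
a^2 + b^2 = 16 + 9 = 25
Scalar part = 4/25 = 4/25
Bivector coeff = -3/25 = -3/25
M^{-1} = 4/25 - 3/25*e12


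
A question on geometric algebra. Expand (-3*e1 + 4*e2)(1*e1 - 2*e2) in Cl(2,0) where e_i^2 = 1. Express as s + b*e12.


Expand: (-3*e1 + 4*e2)(1*e1 - 2*e2)
= (-3)*1*e1e1 + (-3)*(-2)*e1e2 + 4*1*e2e1 + 4*(-2)*e2e2
Using e1^2 = e2^2 = 1, e2e1 = -e1e2:
Scalar part s = (-3)*1 + 4*(-2) = -3 + (-8) = -11
Bivector part b = (-3)*(-2) - 4*1 = 6 - 4 = 2
uv = -11 + 2*e12


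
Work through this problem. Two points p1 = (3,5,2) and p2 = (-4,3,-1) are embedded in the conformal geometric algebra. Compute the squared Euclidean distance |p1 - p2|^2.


p1 - p2 = (7, 2, 3)
|p1 - p2|^2 = 7^2 + 2^2 + 3^2
= 49 + 4 + 9
= 62


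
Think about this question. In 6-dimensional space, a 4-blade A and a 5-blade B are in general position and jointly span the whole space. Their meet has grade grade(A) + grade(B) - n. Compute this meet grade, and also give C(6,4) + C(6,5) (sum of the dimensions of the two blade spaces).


Meet grade = grade(A) + grade(B) - n
= 4 + 5 - 6 = 3
C(6,4) = 15
C(6,5) = 6
dim_A + dim_B = 15 + 6 = 21


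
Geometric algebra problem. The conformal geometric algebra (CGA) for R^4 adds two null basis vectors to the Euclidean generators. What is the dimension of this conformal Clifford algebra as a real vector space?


The conformal model of R^4 uses Cl(5,1): the 4 Euclidean generators plus two extra orthogonal generators e+ (e+^2 = +1) and e- (e-^2 = -1), from which the null vectors e0, einf are built.
Number of generators m = 4 + 2 = 6.
dim Cl(p,q) = 2^m = 2^6 = 64


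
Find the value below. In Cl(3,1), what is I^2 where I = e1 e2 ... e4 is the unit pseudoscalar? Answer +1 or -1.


The pseudoscalar I = e1...e_n (product of all n generators) of Cl(p,q) satisfies I^2 = (-1)^(q + n(n-1)/2).
p = 3, q = 1, n = p + q = 4
n(n-1)/2 = 4 * 3 / 2 = 6
Exponent = q + n(n-1)/2 = 1 + 6 = 7
I^2 = (-1)^7 = -1


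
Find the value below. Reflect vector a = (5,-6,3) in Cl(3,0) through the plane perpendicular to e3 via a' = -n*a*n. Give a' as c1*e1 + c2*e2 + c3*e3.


Reflection formula: a' = -n*a*n, with n = e3 (unit vector, n^2 = 1).
For reflection through hyperplane perp to e3:
The component along e3 flips sign, others stay.
a = (5, -6, 3)
a' = (5, -6, -3)
a' = 5*e1 - 6*e2 - 3*e3


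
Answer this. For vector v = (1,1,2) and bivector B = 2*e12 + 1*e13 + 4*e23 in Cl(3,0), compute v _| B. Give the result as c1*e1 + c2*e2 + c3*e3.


Left contraction v _| B = <vB>_1 (grade-1 part of the geometric product vB).
Using e1_|e12 = e2, e2_|e12 = -e1, e1_|e13 = e3, e3_|e13 = -e1, e2_|e23 = e3, e3_|e23 = -e2:
e1 coeff: -v2*b12 - v3*b13 = -(1)*(2) - (2)*(1) = -4
e2 coeff: v1*b12 - v3*b23 = (1)*(2) - (2)*(4) = -6
e3 coeff: v1*b13 + v2*b23 = (1)*(1) + (1)*(4) = 5
v _| B = -4*e1 - 6*e2 + 5*e3


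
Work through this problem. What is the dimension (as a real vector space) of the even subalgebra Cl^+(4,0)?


Even subalgebra dimension = 2^(n-1)
n = 4 + 0 = 4
2^(4 - 1) = 2^3 = 8
Verification: sum of C(4,k) for even k = 1 + 6 + 1 = 8
Result = 8


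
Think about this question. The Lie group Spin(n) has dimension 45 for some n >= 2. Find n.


dim Spin(n) = dim so(n) = n(n-1)/2.
Solve n(n-1)/2 = 45, i.e. n^2 - n - 90 = 0.
Discriminant = 1 + 8*45 = 361
n = (1 + sqrt(361))/2 = (1 + 19)/2 = 10


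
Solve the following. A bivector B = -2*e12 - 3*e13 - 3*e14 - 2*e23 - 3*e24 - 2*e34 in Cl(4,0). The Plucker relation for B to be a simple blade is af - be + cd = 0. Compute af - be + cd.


Plucker relation: af - be + cd
a*f = (-2)*(-2) = 4
b*e = (-3)*(-3) = 9
c*d = (-3)*(-2) = 6
af - be + cd = 4 - 9 + 6
= 1


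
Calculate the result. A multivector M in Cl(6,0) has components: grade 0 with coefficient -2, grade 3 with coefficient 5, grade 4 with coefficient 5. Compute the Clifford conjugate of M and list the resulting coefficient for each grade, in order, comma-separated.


Clifford conjugate sign for grade k: (-1)^(k(k+1)/2)
Grade 0: (-1)^(0*1/2) = (-1)^0 = 1, coeff -2 -> -2
Grade 3: (-1)^(3*4/2) = (-1)^6 = 1, coeff 5 -> 5
Grade 4: (-1)^(4*5/2) = (-1)^10 = 1, coeff 5 -> 5
Conjugated coefficients: -2, 5, 5


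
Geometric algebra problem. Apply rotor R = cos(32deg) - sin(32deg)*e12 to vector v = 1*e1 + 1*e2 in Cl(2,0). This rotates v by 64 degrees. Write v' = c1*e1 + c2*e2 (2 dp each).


Rotor R = cos(32deg) - sin(32deg)*e12
Rotation angle theta = 2 * 32 = 64 degrees
v' = R*v*~R rotates v by theta.
cos(64deg) = 0.4384, sin(64deg) = 0.8988
v'_1 = 1*cos(64deg) - 1*sin(64deg)
= 1*0.4384 - 1*0.8988
= -0.46
v'_2 = 1*sin(64deg) + 1*cos(64deg)
= 1*0.8988 + 1*0.4384
= 1.34
v' = -0.46*e1 + 1.34*e2


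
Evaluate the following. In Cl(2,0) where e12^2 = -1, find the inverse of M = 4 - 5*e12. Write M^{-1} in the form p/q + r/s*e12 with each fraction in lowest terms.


M = 4 - 5*e12, where e12^2 = -1.
Since M commutes with its reverse ~M = a - b*e12, M * ~M = a^2 - b^2*e12^2 = a^2 + b^2.
So M^{-1} = ~M / (a^2 + b^2) = (a - b*e12)/(a^2 + b^2).
a^2 + b^2 = 16 + 25 = 41
Scalar part = 4/41 = 4/41
Bivector coeff = 5/41 = 5/41
M^{-1} = 4/41 + 5/41*e12


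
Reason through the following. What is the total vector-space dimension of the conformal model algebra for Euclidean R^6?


The conformal model of R^6 uses Cl(7,1): the 6 Euclidean generators plus two extra orthogonal generators e+ (e+^2 = +1) and e- (e-^2 = -1), from which the null vectors e0, einf are built.
Number of generators m = 6 + 2 = 8.
dim Cl(p,q) = 2^m = 2^8 = 256


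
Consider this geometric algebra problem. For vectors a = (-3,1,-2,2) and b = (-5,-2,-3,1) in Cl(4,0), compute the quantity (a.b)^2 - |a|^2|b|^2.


a . b = (-3)*(-5) + 1*(-2) + (-2)*(-3) + 2*1
= 15 + (-2) + 6 + 2 = 21
|a|^2 = (-3)^2 + 1^2 + (-2)^2 + 2^2 = 18
|b|^2 = (-5)^2 + (-2)^2 + (-3)^2 + 1^2 = 39
(a.b)^2 = 21^2 = 441
|a|^2 * |b|^2 = 18 * 39 = 702
Result = 441 - 702 = -261


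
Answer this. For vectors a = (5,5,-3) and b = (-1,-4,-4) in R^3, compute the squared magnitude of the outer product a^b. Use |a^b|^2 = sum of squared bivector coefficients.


a wedge b = (a1*b2 - a2*b1)*e12 + (a1*b3 - a3*b1)*e13 + (a2*b3 - a3*b2)*e23
e12 coeff: 5*(-4) - 5*(-1) = -20 - (-5) = -15
e13 coeff: 5*(-4) - (-3)*(-1) = -20 - 3 = -23
e23 coeff: 5*(-4) - (-3)*(-4) = -20 - 12 = -32
|a wedge b|^2 = (-15)^2 + (-23)^2 + (-32)^2
= 225 + 529 + 1024
= 1778


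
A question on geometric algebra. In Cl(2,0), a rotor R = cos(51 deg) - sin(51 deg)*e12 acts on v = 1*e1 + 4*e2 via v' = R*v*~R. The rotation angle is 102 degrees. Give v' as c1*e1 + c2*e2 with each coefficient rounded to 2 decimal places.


Rotor R = cos(51deg) - sin(51deg)*e12
Rotation angle theta = 2 * 51 = 102 degrees
v' = R*v*~R rotates v by theta.
cos(102deg) = -0.2079, sin(102deg) = 0.9781
v'_1 = 1*cos(102deg) - 4*sin(102deg)
= 1*(-0.2079) - 4*0.9781
= -4.12
v'_2 = 1*sin(102deg) + 4*cos(102deg)
= 1*0.9781 + 4*(-0.2079)
= 0.15
v' = -4.12*e1 + 0.15*e2


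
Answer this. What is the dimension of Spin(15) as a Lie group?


Spin(n) double-covers SO(n); both have Lie algebra so(n) of dimension n(n-1)/2.
n = 15
n(n-1) = 15 * 14 = 210
dim Spin(15) = 210/2 = 105


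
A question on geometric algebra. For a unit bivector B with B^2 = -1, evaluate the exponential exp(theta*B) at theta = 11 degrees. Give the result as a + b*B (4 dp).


For a unit bivector B with B^2 = -1, the exponential series gives
e^(theta*B) = cos(theta) + sin(theta)*B (the GA analogue of Euler's formula).
theta = 11 degrees = 0.191986 rad
cos(11 deg) = 0.9816
sin(11 deg) = 0.1908
exp(theta*B) = 0.9816 + 0.1908*B


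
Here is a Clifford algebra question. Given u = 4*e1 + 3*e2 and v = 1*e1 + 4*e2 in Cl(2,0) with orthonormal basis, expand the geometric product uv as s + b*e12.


Expand: (4*e1 + 3*e2)(1*e1 + 4*e2)
= 4*1*e1e1 + 4*4*e1e2 + 3*1*e2e1 + 3*4*e2e2
Using e1^2 = e2^2 = 1, e2e1 = -e1e2:
Scalar part s = 4*1 + 3*4 = 4 + 12 = 16
Bivector part b = 4*4 - 3*1 = 16 - 3 = 13
uv = 16 + 13*e12


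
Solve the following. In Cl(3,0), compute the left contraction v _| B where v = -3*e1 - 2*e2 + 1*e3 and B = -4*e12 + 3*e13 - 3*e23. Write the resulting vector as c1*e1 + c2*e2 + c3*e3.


Left contraction v _| B = <vB>_1 (grade-1 part of the geometric product vB).
Using e1_|e12 = e2, e2_|e12 = -e1, e1_|e13 = e3, e3_|e13 = -e1, e2_|e23 = e3, e3_|e23 = -e2:
e1 coeff: -v2*b12 - v3*b13 = -(-2)*(-4) - (1)*(3) = -11
e2 coeff: v1*b12 - v3*b23 = (-3)*(-4) - (1)*(-3) = 15
e3 coeff: v1*b13 + v2*b23 = (-3)*(3) + (-2)*(-3) = -3
v _| B = -11*e1 + 15*e2 - 3*e3


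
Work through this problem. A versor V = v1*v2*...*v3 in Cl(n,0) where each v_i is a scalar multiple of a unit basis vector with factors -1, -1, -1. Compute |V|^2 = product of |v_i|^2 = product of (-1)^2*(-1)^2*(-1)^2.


Each vector v_i has |v_i|^2 = s_i^2
Squared scales: (-1)^2 = 1, (-1)^2 = 1, (-1)^2 = 1
|V|^2 = 1 * 1 * 1
= 1


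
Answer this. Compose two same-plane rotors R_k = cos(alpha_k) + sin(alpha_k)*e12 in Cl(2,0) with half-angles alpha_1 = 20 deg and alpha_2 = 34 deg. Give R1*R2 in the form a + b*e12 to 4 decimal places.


Same-plane rotors commute and their half-angles add:
R1*R2 = cos(a1 + a2) + sin(a1 + a2)*e12.
a1 + a2 = 20 + 34 = 54 deg
cos(54 deg) = 0.5878
sin(54 deg) = 0.8090
R1*R2 = 0.5878 + 0.8090*e12


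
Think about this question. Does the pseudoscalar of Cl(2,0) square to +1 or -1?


The pseudoscalar I = e1...e_n (product of all n generators) of Cl(p,q) satisfies I^2 = (-1)^(q + n(n-1)/2).
p = 2, q = 0, n = p + q = 2
n(n-1)/2 = 2 * 1 / 2 = 1
Exponent = q + n(n-1)/2 = 0 + 1 = 1
I^2 = (-1)^1 = -1


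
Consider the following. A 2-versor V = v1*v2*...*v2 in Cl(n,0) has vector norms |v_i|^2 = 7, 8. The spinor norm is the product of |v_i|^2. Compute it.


Spinor norm N(V) = |v1|^2 * |v2|^2 * ... * |v2|^2
= 7 * 8
Running product: 7, 56
N(V) = 56


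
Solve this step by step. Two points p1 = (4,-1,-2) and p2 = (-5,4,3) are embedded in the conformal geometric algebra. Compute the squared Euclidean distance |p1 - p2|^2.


p1 - p2 = (9, -5, -5)
|p1 - p2|^2 = 9^2 + (-5)^2 + (-5)^2
= 81 + 25 + 25
= 131


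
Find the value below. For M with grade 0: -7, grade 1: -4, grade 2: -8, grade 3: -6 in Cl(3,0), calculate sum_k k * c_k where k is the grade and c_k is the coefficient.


Grade-weighted sum = sum of grade_k * coefficient_k
0*(-7) = 0
1*(-4) = -4
2*(-8) = -16
3*(-6) = -18
Total = 0 + (-4) + (-16) + (-18) = -38


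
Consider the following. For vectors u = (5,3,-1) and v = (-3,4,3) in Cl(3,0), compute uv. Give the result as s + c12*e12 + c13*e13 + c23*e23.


In Cl(3,0): e_i^2 = 1, e_ie_j = -e_je_i for i != j.
Scalar part = u . v = 5*(-3) + 3*4 + (-1)*3
= -15 + 12 + (-3) = -6
e12 coeff = 5*4 - 3*(-3) = 20 - (-9) = 29
e13 coeff = 5*3 - (-1)*(-3) = 15 - 3 = 12
e23 coeff = 3*3 - (-1)*4 = 9 - (-4) = 13
uv = -6 + 29*e12 + 12*e13 + 13*e23


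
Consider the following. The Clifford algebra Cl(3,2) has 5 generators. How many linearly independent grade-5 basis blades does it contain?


Number of grade-k basis blades in Cl(p,q) with n = p + q is C(n, k).
n = 3 + 2 = 5
C(5, 5) = 5! / (5! * 0!)
= 120 / (120 * 1)
= 1


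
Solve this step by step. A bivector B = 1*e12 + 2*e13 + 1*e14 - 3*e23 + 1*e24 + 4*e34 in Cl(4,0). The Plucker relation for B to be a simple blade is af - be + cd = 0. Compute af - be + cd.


Plucker relation: af - be + cd
a*f = 1*4 = 4
b*e = 2*1 = 2
c*d = 1*(-3) = -3
af - be + cd = 4 - 2 + (-3)
= -1


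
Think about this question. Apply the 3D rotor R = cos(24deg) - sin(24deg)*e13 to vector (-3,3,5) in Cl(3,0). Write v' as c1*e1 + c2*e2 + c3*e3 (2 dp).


Rotor R = cos(24deg) - sin(24deg)*e13
Rotation angle theta = 2 * 24 = 48 degrees in the e13 plane (e1 -> e3).
The component perpendicular to the plane (e2) is invariant: v'_2 = v2 = 3.00
cos(48deg) = 0.6691, sin(48deg) = 0.7431
v'_1 = v1*cos(theta) - v3*sin(theta) = -3*0.6691 - 5*0.7431 = -5.72
v'_3 = v1*sin(theta) + v3*cos(theta) = -3*0.7431 + 5*0.6691 = 1.12
v' = -5.72*e1 + 3.00*e2 + 1.12*e3


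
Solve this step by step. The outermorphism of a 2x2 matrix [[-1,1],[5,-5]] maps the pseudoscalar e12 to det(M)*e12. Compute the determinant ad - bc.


The outermorphism of a linear map f sends e1^e2 to f(e1)^f(e2).
f(e1) = -1*e1 + 5*e2
f(e2) = 1*e1 - 5*e2
f(e1) ^ f(e2) = (-1*e1 + 5*e2) ^ (1*e1 - 5*e2)
= (-1)*(-5)*e12 + 5*1*e21
= (5 - 5)*e12
= 0*e12
Coefficient = 0


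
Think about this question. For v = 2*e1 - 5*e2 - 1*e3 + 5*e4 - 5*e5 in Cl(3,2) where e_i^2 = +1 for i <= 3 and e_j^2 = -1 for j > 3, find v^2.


v^2 = sum of c_i^2 * e_i^2
Positive signature terms (e_i^2 = +1): 2^2 + (-5)^2 + (-1)^2 = 30
Negative signature terms (e_j^2 = -1): 5^2 + (-5)^2 = 50
v^2 = 30 - 50 = -20


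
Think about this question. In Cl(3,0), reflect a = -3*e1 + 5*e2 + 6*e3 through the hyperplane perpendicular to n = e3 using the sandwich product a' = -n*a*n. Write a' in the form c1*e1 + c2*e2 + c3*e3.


Reflection formula: a' = -n*a*n, with n = e3 (unit vector, n^2 = 1).
For reflection through hyperplane perp to e3:
The component along e3 flips sign, others stay.
a = (-3, 5, 6)
a' = (-3, 5, -6)
a' = -3*e1 + 5*e2 - 6*e3


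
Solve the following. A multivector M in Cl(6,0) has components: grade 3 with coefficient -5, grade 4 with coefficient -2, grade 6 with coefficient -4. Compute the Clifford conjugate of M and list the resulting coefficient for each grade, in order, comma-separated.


Clifford conjugate sign for grade k: (-1)^(k(k+1)/2)
Grade 3: (-1)^(3*4/2) = (-1)^6 = 1, coeff -5 -> -5
Grade 4: (-1)^(4*5/2) = (-1)^10 = 1, coeff -2 -> -2
Grade 6: (-1)^(6*7/2) = (-1)^21 = -1, coeff -4 -> 4
Conjugated coefficients: -5, -2, 4


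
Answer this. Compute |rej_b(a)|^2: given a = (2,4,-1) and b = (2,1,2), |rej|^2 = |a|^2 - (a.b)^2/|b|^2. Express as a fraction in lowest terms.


|a|^2 = 2^2 + 4^2 + (-1)^2 = 21
|b|^2 = 2^2 + 1^2 + 2^2 = 9
a . b = 2*2 + 4*1 + (-1)*2 = 6
(a.b)^2 = 6^2 = 36
|rej|^2 = 21 - 36/9
= (189 - 36)/9
= 153/9
In lowest terms: 17/1


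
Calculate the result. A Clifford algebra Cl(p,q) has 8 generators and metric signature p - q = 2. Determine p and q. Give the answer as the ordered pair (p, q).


We need p + q = 8 and p - q = 2.
Adding: 2p = 8 + 2 = 10, so p = 5.
Then q = 8 - 5 = 3.
(p, q) = (5, 3)


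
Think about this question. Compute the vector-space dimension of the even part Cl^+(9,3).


Even subalgebra dimension = 2^(n-1)
n = 9 + 3 = 12
2^(12 - 1) = 2^11 = 2048
Verification: sum of C(12,k) for even k = 1 + 66 + 495 + 924 + 495 + 66 + 1 = 2048
Result = 2048


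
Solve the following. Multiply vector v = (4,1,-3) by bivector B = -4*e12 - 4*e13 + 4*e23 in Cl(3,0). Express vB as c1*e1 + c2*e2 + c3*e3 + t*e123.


vB has grade-1 (vector) and grade-3 (trivector) parts: vB = (v _| B) + (v ^ B).
Vector part <vB>_1:
  e1: -v2*b12 - v3*b13 = -(1)*(-4) - (-3)*(-4) = -8
  e2: v1*b12 - v3*b23 = (4)*(-4) - (-3)*(4) = -4
  e3: v1*b13 + v2*b23 = (4)*(-4) + (1)*(4) = -12
Trivector part <vB>_3:
  e123: v1*b23 - v2*b13 + v3*b12 = (4)*(4) - (1)*(-4) + (-3)*(-4) = 32
vB = -8*e1 - 4*e2 - 12*e3 + 32*e123


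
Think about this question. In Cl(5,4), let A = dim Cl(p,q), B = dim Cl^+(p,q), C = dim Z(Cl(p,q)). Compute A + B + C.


n = 5 + 4 = 9
Total dim = 2^9 = 512
Even subalgebra dim = 2^8 = 256
n is odd, so center dim = 2
Sum = 512 + 256 + 2 = 770


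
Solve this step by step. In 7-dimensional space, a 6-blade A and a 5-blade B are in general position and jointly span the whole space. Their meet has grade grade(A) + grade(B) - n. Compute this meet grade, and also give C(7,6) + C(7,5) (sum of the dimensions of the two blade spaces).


Meet grade = grade(A) + grade(B) - n
= 6 + 5 - 7 = 4
C(7,6) = 7
C(7,5) = 21
dim_A + dim_B = 7 + 21 = 28


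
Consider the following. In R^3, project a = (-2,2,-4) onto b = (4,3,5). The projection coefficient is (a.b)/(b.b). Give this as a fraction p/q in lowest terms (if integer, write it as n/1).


Projection coefficient = (a . b) / (b . b)
a . b = (-2)*4 + 2*3 + (-4)*5
= -8 + 6 + (-20) = -22
b . b = 4^2 + 3^2 + 5^2
= 16 + 9 + 25 = 50
Coefficient = -22/50
In lowest terms: -11/25


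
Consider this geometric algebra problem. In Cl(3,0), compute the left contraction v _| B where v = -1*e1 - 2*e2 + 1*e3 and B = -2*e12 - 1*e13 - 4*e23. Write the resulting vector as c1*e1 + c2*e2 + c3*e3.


Left contraction v _| B = <vB>_1 (grade-1 part of the geometric product vB).
Using e1_|e12 = e2, e2_|e12 = -e1, e1_|e13 = e3, e3_|e13 = -e1, e2_|e23 = e3, e3_|e23 = -e2:
e1 coeff: -v2*b12 - v3*b13 = -(-2)*(-2) - (1)*(-1) = -3
e2 coeff: v1*b12 - v3*b23 = (-1)*(-2) - (1)*(-4) = 6
e3 coeff: v1*b13 + v2*b23 = (-1)*(-1) + (-2)*(-4) = 9
v _| B = -3*e1 + 6*e2 + 9*e3


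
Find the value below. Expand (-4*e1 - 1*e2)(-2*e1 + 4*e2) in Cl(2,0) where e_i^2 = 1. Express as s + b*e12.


Expand: (-4*e1 - 1*e2)(-2*e1 + 4*e2)
= (-4)*(-2)*e1e1 + (-4)*4*e1e2 + (-1)*(-2)*e2e1 + (-1)*4*e2e2
Using e1^2 = e2^2 = 1, e2e1 = -e1e2:
Scalar part s = (-4)*(-2) + (-1)*4 = 8 + (-4) = 4
Bivector part b = (-4)*4 - (-1)*(-2) = -16 - 2 = -18
uv = 4 - 18*e12


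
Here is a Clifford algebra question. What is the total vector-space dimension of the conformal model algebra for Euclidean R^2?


The conformal model of R^2 uses Cl(3,1): the 2 Euclidean generators plus two extra orthogonal generators e+ (e+^2 = +1) and e- (e-^2 = -1), from which the null vectors e0, einf are built.
Number of generators m = 2 + 2 = 4.
dim Cl(p,q) = 2^m = 2^4 = 16


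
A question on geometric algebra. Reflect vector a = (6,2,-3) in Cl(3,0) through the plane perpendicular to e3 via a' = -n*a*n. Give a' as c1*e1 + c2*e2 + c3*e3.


Reflection formula: a' = -n*a*n, with n = e3 (unit vector, n^2 = 1).
For reflection through hyperplane perp to e3:
The component along e3 flips sign, others stay.
a = (6, 2, -3)
a' = (6, 2, 3)
a' = 6*e1 + 2*e2 + 3*e3


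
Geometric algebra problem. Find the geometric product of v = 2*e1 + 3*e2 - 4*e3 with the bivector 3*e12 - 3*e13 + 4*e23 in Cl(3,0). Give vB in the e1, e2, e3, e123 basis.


vB has grade-1 (vector) and grade-3 (trivector) parts: vB = (v _| B) + (v ^ B).
Vector part <vB>_1:
  e1: -v2*b12 - v3*b13 = -(3)*(3) - (-4)*(-3) = -21
  e2: v1*b12 - v3*b23 = (2)*(3) - (-4)*(4) = 22
  e3: v1*b13 + v2*b23 = (2)*(-3) + (3)*(4) = 6
Trivector part <vB>_3:
  e123: v1*b23 - v2*b13 + v3*b12 = (2)*(4) - (3)*(-3) + (-4)*(3) = 5
vB = -21*e1 + 22*e2 + 6*e3 + 5*e123


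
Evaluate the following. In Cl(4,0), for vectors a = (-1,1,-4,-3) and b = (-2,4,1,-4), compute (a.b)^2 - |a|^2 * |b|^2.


a . b = (-1)*(-2) + 1*4 + (-4)*1 + (-3)*(-4)
= 2 + 4 + (-4) + 12 = 14
|a|^2 = (-1)^2 + 1^2 + (-4)^2 + (-3)^2 = 27
|b|^2 = (-2)^2 + 4^2 + 1^2 + (-4)^2 = 37
(a.b)^2 = 14^2 = 196
|a|^2 * |b|^2 = 27 * 37 = 999
Result = 196 - 999 = -803


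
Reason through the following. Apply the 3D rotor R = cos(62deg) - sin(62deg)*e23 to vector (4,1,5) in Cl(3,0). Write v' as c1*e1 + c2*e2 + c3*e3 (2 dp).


Rotor R = cos(62deg) - sin(62deg)*e23
Rotation angle theta = 2 * 62 = 124 degrees in the e23 plane (e2 -> e3).
The component perpendicular to the plane (e1) is invariant: v'_1 = v1 = 4.00
cos(124deg) = -0.5592, sin(124deg) = 0.8290
v'_2 = v2*cos(theta) - v3*sin(theta) = 1*(-0.5592) - 5*0.8290 = -4.70
v'_3 = v2*sin(theta) + v3*cos(theta) = 1*0.8290 + 5*(-0.5592) = -1.97
v' = 4.00*e1 - 4.70*e2 - 1.97*e3


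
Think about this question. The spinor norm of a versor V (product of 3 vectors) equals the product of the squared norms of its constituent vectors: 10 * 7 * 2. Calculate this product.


Spinor norm N(V) = |v1|^2 * |v2|^2 * ... * |v3|^2
= 10 * 7 * 2
Running product: 10, 70, 140
N(V) = 140


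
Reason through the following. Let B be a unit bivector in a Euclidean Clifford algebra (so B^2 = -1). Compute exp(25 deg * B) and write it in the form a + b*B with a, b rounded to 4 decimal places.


For a unit bivector B with B^2 = -1, the exponential series gives
e^(theta*B) = cos(theta) + sin(theta)*B (the GA analogue of Euler's formula).
theta = 25 degrees = 0.436332 rad
cos(25 deg) = 0.9063
sin(25 deg) = 0.4226
exp(theta*B) = 0.9063 + 0.4226*B


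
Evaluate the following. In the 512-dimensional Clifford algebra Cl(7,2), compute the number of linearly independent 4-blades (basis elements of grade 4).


Number of grade-k basis blades in Cl(p,q) with n = p + q is C(n, k).
n = 7 + 2 = 9
C(9, 4) = 9! / (4! * 5!)
= 362880 / (24 * 120)
= 126


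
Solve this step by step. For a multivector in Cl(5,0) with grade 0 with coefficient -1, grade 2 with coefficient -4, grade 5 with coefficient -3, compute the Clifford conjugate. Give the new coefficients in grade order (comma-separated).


Clifford conjugate sign for grade k: (-1)^(k(k+1)/2)
Grade 0: (-1)^(0*1/2) = (-1)^0 = 1, coeff -1 -> -1
Grade 2: (-1)^(2*3/2) = (-1)^3 = -1, coeff -4 -> 4
Grade 5: (-1)^(5*6/2) = (-1)^15 = -1, coeff -3 -> 3
Conjugated coefficients: -1, 4, 3


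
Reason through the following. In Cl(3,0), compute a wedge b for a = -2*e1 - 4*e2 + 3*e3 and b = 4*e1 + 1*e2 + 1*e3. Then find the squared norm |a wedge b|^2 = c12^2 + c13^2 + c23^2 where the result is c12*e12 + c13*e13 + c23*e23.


a wedge b = (a1*b2 - a2*b1)*e12 + (a1*b3 - a3*b1)*e13 + (a2*b3 - a3*b2)*e23
e12 coeff: (-2)*1 - (-4)*4 = -2 - (-16) = 14
e13 coeff: (-2)*1 - 3*4 = -2 - 12 = -14
e23 coeff: (-4)*1 - 3*1 = -4 - 3 = -7
|a wedge b|^2 = 14^2 + (-14)^2 + (-7)^2
= 196 + 196 + 49
= 441


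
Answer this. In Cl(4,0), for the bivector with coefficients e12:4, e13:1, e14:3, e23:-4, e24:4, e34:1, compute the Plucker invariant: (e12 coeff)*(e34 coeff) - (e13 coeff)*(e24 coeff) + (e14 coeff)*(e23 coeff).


Plucker relation: af - be + cd
a*f = 4*1 = 4
b*e = 1*4 = 4
c*d = 3*(-4) = -12
af - be + cd = 4 - 4 + (-12)
= -12


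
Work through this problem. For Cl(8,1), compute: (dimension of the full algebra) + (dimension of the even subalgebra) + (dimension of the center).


n = 8 + 1 = 9
Total dim = 2^9 = 512
Even subalgebra dim = 2^8 = 256
n is odd, so center dim = 2
Sum = 512 + 256 + 2 = 770


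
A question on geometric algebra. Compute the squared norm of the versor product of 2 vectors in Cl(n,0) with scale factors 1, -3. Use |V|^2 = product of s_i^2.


Each vector v_i has |v_i|^2 = s_i^2
Squared scales: 1^2 = 1, (-3)^2 = 9
|V|^2 = 1 * 9
= 9


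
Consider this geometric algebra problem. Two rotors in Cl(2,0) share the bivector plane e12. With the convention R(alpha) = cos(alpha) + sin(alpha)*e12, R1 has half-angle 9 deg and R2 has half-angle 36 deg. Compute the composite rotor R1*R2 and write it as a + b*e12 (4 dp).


Same-plane rotors commute and their half-angles add:
R1*R2 = cos(a1 + a2) + sin(a1 + a2)*e12.
a1 + a2 = 9 + 36 = 45 deg
cos(45 deg) = 0.7071
sin(45 deg) = 0.7071
R1*R2 = 0.7071 + 0.7071*e12


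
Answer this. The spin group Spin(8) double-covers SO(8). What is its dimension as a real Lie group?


Spin(n) double-covers SO(n); both have Lie algebra so(n) of dimension n(n-1)/2.
n = 8
n(n-1) = 8 * 7 = 56
dim Spin(8) = 56/2 = 28


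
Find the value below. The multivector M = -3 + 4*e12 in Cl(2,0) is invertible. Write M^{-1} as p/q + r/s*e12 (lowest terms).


M = -3 + 4*e12, where e12^2 = -1.
Since M commutes with its reverse ~M = a - b*e12, M * ~M = a^2 - b^2*e12^2 = a^2 + b^2.
So M^{-1} = ~M / (a^2 + b^2) = (a - b*e12)/(a^2 + b^2).
a^2 + b^2 = 9 + 16 = 25
Scalar part = -3/25 = -3/25
Bivector coeff = -4/25 = -4/25
M^{-1} = -3/25 - 4/25*e12


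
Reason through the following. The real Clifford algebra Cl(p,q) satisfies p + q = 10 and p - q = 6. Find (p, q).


We need p + q = 10 and p - q = 6.
Adding: 2p = 10 + 6 = 16, so p = 8.
Then q = 10 - 8 = 2.
(p, q) = (8, 2)


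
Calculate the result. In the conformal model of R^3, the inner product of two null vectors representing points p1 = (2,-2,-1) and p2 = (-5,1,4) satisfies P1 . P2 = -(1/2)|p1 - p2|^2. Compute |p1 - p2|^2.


p1 - p2 = (7, -3, -5)
|p1 - p2|^2 = 7^2 + (-3)^2 + (-5)^2
= 49 + 9 + 25
= 83


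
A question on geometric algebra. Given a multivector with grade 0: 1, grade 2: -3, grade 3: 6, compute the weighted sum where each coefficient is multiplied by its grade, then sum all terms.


Grade-weighted sum = sum of grade_k * coefficient_k
0*1 = 0
2*(-3) = -6
3*6 = 18
Total = 0 + (-6) + 18 = 12


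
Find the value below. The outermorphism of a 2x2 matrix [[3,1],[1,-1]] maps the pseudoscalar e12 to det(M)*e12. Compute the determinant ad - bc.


The outermorphism of a linear map f sends e1^e2 to f(e1)^f(e2).
f(e1) = 3*e1 + 1*e2
f(e2) = 1*e1 - 1*e2
f(e1) ^ f(e2) = (3*e1 + 1*e2) ^ (1*e1 - 1*e2)
= 3*(-1)*e12 + 1*1*e21
= (-3 - 1)*e12
= -4*e12
Coefficient = -4


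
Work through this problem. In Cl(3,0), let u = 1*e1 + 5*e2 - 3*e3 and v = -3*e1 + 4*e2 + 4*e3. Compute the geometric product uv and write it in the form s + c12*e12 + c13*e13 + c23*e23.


In Cl(3,0): e_i^2 = 1, e_ie_j = -e_je_i for i != j.
Scalar part = u . v = 1*(-3) + 5*4 + (-3)*4
= -3 + 20 + (-12) = 5
e12 coeff = 1*4 - 5*(-3) = 4 - (-15) = 19
e13 coeff = 1*4 - (-3)*(-3) = 4 - 9 = -5
e23 coeff = 5*4 - (-3)*4 = 20 - (-12) = 32
uv = 5 + 19*e12 - 5*e13 + 32*e23


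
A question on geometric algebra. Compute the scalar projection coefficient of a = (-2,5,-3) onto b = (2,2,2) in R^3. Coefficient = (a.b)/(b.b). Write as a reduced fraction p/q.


Projection coefficient = (a . b) / (b . b)
a . b = (-2)*2 + 5*2 + (-3)*2
= -4 + 10 + (-6) = 0
b . b = 2^2 + 2^2 + 2^2
= 4 + 4 + 4 = 12
Coefficient = 0/12
In lowest terms: 0/1


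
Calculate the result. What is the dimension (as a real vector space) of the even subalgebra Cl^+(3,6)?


Even subalgebra dimension = 2^(n-1)
n = 3 + 6 = 9
2^(9 - 1) = 2^8 = 256
Verification: sum of C(9,k) for even k = 1 + 36 + 126 + 84 + 9 = 256
Result = 256


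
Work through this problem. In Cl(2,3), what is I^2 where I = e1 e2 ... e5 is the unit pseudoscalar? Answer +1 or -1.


The pseudoscalar I = e1...e_n (product of all n generators) of Cl(p,q) satisfies I^2 = (-1)^(q + n(n-1)/2).
p = 2, q = 3, n = p + q = 5
n(n-1)/2 = 5 * 4 / 2 = 10
Exponent = q + n(n-1)/2 = 3 + 10 = 13
I^2 = (-1)^13 = -1


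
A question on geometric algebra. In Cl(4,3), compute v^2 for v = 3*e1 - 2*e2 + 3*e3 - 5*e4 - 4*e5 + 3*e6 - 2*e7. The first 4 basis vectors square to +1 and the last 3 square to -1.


v^2 = sum of c_i^2 * e_i^2
Positive signature terms (e_i^2 = +1): 3^2 + (-2)^2 + 3^2 + (-5)^2 = 47
Negative signature terms (e_j^2 = -1): (-4)^2 + 3^2 + (-2)^2 = 29
v^2 = 47 - 29 = 18


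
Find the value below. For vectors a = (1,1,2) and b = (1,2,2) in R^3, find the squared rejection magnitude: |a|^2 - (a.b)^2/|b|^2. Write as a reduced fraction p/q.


|a|^2 = 1^2 + 1^2 + 2^2 = 6
|b|^2 = 1^2 + 2^2 + 2^2 = 9
a . b = 1*1 + 1*2 + 2*2 = 7
(a.b)^2 = 7^2 = 49
|rej|^2 = 6 - 49/9
= (54 - 49)/9
= 5/9
In lowest terms: 5/9


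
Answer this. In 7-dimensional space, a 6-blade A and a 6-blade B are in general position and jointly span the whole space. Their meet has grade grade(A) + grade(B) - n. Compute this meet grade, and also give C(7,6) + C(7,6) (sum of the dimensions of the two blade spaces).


Meet grade = grade(A) + grade(B) - n
= 6 + 6 - 7 = 5
C(7,6) = 7
C(7,6) = 7
dim_A + dim_B = 7 + 7 = 14


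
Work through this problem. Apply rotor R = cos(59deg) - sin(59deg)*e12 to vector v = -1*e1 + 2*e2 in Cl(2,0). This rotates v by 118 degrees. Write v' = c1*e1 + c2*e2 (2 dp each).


Rotor R = cos(59deg) - sin(59deg)*e12
Rotation angle theta = 2 * 59 = 118 degrees
v' = R*v*~R rotates v by theta.
cos(118deg) = -0.4695, sin(118deg) = 0.8829
v'_1 = -1*cos(118deg) - 2*sin(118deg)
= -1*(-0.4695) - 2*0.8829
= -1.30
v'_2 = -1*sin(118deg) + 2*cos(118deg)
= -1*0.8829 + 2*(-0.4695)
= -1.82
v' = -1.30*e1 - 1.82*e2


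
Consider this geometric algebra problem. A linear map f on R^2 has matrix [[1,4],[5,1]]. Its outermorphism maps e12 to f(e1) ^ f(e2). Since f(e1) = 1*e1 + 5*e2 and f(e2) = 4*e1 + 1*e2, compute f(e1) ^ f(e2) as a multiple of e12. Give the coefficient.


The outermorphism of a linear map f sends e1^e2 to f(e1)^f(e2).
f(e1) = 1*e1 + 5*e2
f(e2) = 4*e1 + 1*e2
f(e1) ^ f(e2) = (1*e1 + 5*e2) ^ (4*e1 + 1*e2)
= 1*1*e12 + 5*4*e21
= (1 - 20)*e12
= -19*e12
Coefficient = -19


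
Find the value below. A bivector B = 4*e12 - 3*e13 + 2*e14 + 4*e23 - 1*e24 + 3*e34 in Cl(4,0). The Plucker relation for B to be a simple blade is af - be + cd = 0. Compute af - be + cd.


Plucker relation: af - be + cd
a*f = 4*3 = 12
b*e = (-3)*(-1) = 3
c*d = 2*4 = 8
af - be + cd = 12 - 3 + 8
= 17


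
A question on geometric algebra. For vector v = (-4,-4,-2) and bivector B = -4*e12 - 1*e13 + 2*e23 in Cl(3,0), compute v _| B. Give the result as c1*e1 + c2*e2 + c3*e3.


Left contraction v _| B = <vB>_1 (grade-1 part of the geometric product vB).
Using e1_|e12 = e2, e2_|e12 = -e1, e1_|e13 = e3, e3_|e13 = -e1, e2_|e23 = e3, e3_|e23 = -e2:
e1 coeff: -v2*b12 - v3*b13 = -(-4)*(-4) - (-2)*(-1) = -18
e2 coeff: v1*b12 - v3*b23 = (-4)*(-4) - (-2)*(2) = 20
e3 coeff: v1*b13 + v2*b23 = (-4)*(-1) + (-4)*(2) = -4
v _| B = -18*e1 + 20*e2 - 4*e3
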